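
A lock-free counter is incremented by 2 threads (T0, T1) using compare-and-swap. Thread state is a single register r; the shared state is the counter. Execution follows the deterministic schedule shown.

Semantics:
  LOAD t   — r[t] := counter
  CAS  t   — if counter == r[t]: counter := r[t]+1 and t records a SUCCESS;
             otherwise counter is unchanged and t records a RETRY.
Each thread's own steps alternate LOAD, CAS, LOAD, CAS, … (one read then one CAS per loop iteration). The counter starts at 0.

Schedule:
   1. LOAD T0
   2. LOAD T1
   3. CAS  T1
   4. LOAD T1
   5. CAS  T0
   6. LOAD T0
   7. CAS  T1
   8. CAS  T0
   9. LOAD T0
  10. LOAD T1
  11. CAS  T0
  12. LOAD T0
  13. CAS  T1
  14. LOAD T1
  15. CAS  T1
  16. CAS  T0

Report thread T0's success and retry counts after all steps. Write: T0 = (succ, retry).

T0 LOAD — after: cnt=0, r=0 — load
T1 LOAD — after: cnt=0, r=0 — load
T1 CAS — after: cnt=1, r=0 — ok
T1 LOAD — after: cnt=1, r=1 — load
T0 CAS — after: cnt=1, r=0 — retry
T0 LOAD — after: cnt=1, r=1 — load
T1 CAS — after: cnt=2, r=1 — ok
T0 CAS — after: cnt=2, r=1 — retry
T0 LOAD — after: cnt=2, r=2 — load
T1 LOAD — after: cnt=2, r=2 — load
T0 CAS — after: cnt=3, r=2 — ok
T0 LOAD — after: cnt=3, r=3 — load
T1 CAS — after: cnt=3, r=2 — retry
T1 LOAD — after: cnt=3, r=3 — load
T1 CAS — after: cnt=4, r=3 — ok
T0 CAS — after: cnt=4, r=3 — retry

T0 = (1, 3)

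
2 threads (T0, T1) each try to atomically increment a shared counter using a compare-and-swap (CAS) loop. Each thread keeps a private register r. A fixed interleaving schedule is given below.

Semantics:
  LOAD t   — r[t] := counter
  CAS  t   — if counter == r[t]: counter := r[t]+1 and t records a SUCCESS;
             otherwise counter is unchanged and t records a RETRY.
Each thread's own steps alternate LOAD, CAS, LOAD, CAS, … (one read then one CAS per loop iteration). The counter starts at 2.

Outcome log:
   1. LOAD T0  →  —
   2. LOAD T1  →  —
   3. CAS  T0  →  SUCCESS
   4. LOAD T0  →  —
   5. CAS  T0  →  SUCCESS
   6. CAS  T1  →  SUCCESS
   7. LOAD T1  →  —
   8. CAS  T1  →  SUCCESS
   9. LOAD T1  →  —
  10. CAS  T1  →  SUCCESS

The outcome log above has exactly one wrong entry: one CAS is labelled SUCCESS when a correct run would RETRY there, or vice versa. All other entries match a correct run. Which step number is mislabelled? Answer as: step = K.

Re-executing:
   1) LOAD T0:  M=2  r_T0=2
   2) LOAD T1:  M=2  r_T1=2
   3) CAS  T0:  M=3  r_T0=2 ✓
   4) LOAD T0:  M=3  r_T0=3
   5) CAS  T0:  M=4  r_T0=3 ✓
   6) CAS  T1:  M=4  r_T1=2 ✗
   7) LOAD T1:  M=4  r_T1=4
   8) CAS  T1:  M=5  r_T1=4 ✓
   9) LOAD T1:  M=5  r_T1=5
  10) CAS  T1:  M=6  r_T1=5 ✓
Mismatch at 6.

step = 6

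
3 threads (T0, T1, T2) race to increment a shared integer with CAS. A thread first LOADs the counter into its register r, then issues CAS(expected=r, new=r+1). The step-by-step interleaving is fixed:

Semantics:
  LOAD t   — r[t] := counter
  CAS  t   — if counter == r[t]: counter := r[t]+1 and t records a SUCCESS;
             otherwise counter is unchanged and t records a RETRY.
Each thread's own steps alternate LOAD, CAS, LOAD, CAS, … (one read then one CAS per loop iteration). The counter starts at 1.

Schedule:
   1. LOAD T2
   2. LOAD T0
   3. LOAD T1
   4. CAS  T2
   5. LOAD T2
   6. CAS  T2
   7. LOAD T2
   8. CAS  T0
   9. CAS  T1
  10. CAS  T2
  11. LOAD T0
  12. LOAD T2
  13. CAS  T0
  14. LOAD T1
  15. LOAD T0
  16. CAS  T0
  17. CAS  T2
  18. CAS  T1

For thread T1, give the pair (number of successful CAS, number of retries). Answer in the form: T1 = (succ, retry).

T1 = (0, 2)

step 1: T2 LOAD ⇒ load; ctr=1 reg=1
step 2: T0 LOAD ⇒ load; ctr=1 reg=1
step 3: T1 LOAD ⇒ load; ctr=1 reg=1
step 4: T2 CAS ⇒ ok; ctr=2 reg=1
step 5: T2 LOAD ⇒ load; ctr=2 reg=2
step 6: T2 CAS ⇒ ok; ctr=3 reg=2
step 7: T2 LOAD ⇒ load; ctr=3 reg=3
step 8: T0 CAS ⇒ retry; ctr=3 reg=1
step 9: T1 CAS ⇒ retry; ctr=3 reg=1
step 10: T2 CAS ⇒ ok; ctr=4 reg=3
step 11: T0 LOAD ⇒ load; ctr=4 reg=4
step 12: T2 LOAD ⇒ load; ctr=4 reg=4
step 13: T0 CAS ⇒ ok; ctr=5 reg=4
step 14: T1 LOAD ⇒ load; ctr=5 reg=5
step 15: T0 LOAD ⇒ load; ctr=5 reg=5
step 16: T0 CAS ⇒ ok; ctr=6 reg=5
step 17: T2 CAS ⇒ retry; ctr=6 reg=4
step 18: T1 CAS ⇒ retry; ctr=6 reg=5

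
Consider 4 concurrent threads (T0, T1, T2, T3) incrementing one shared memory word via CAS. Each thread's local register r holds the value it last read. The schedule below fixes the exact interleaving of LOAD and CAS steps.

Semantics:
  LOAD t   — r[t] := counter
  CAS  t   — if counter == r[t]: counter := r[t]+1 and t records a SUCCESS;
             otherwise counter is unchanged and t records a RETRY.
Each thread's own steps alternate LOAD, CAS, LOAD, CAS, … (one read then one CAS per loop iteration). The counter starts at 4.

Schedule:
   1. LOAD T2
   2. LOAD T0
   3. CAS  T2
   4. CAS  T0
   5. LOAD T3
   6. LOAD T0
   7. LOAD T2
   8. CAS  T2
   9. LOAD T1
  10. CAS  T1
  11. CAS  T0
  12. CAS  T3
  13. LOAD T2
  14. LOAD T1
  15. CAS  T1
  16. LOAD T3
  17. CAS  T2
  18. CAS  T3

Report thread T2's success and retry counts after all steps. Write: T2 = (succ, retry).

T2 = (2, 1)

   1) LOAD T2:  M=4  r_T2=4
   2) LOAD T0:  M=4  r_T0=4
   3) CAS  T2:  M=5  r_T2=4 ✓
   4) CAS  T0:  M=5  r_T0=4 ✗
   5) LOAD T3:  M=5  r_T3=5
   6) LOAD T0:  M=5  r_T0=5
   7) LOAD T2:  M=5  r_T2=5
   8) CAS  T2:  M=6  r_T2=5 ✓
   9) LOAD T1:  M=6  r_T1=6
  10) CAS  T1:  M=7  r_T1=6 ✓
  11) CAS  T0:  M=7  r_T0=5 ✗
  12) CAS  T3:  M=7  r_T3=5 ✗
  13) LOAD T2:  M=7  r_T2=7
  14) LOAD T1:  M=7  r_T1=7
  15) CAS  T1:  M=8  r_T1=7 ✓
  16) LOAD T3:  M=8  r_T3=8
  17) CAS  T2:  M=8  r_T2=7 ✗
  18) CAS  T3:  M=9  r_T3=8 ✓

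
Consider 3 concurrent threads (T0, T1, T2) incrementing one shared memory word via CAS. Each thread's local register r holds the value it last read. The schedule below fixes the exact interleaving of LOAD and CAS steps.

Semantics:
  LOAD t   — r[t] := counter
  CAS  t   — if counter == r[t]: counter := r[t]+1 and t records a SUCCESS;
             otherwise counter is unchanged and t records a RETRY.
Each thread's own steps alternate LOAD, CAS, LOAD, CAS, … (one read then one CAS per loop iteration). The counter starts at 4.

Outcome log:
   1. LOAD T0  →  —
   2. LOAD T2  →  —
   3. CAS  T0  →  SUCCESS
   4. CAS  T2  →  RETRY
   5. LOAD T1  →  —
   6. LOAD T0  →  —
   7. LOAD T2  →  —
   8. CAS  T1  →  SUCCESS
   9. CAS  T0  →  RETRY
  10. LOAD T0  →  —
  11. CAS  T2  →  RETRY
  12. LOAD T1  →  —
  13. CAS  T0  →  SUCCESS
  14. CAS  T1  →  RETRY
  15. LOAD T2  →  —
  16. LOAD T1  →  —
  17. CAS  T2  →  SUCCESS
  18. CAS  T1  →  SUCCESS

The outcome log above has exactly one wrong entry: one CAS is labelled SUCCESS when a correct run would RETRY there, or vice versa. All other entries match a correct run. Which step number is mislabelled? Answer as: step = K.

step = 18

Re-executing:
   1) LOAD T0:  M=4  r_T0=4
   2) LOAD T2:  M=4  r_T2=4
   3) CAS  T0:  M=5  r_T0=4 ✓
   4) CAS  T2:  M=5  r_T2=4 ✗
   5) LOAD T1:  M=5  r_T1=5
   6) LOAD T0:  M=5  r_T0=5
   7) LOAD T2:  M=5  r_T2=5
   8) CAS  T1:  M=6  r_T1=5 ✓
   9) CAS  T0:  M=6  r_T0=5 ✗
  10) LOAD T0:  M=6  r_T0=6
  11) CAS  T2:  M=6  r_T2=5 ✗
  12) LOAD T1:  M=6  r_T1=6
  13) CAS  T0:  M=7  r_T0=6 ✓
  14) CAS  T1:  M=7  r_T1=6 ✗
  15) LOAD T2:  M=7  r_T2=7
  16) LOAD T1:  M=7  r_T1=7
  17) CAS  T2:  M=8  r_T2=7 ✓
  18) CAS  T1:  M=8  r_T1=7 ✗
Log disagrees first at step 18.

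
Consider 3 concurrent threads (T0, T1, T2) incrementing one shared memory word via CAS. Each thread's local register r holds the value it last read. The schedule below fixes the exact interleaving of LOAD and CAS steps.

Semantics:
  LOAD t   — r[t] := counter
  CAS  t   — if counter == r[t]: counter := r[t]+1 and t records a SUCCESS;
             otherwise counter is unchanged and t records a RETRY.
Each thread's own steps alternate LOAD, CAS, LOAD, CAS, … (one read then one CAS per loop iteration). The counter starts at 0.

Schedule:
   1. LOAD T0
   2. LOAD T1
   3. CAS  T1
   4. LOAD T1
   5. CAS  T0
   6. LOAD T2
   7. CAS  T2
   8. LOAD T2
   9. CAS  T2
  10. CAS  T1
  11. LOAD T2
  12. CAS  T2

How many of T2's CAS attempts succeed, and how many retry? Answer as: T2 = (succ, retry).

#1 T0 reads 0
#2 T1 reads 0
#3 T1 CAS(0→1) writes; counter now 1
#4 T1 reads 1
#5 T0 CAS(0→1) fails; counter now 1
#6 T2 reads 1
#7 T2 CAS(1→2) writes; counter now 2
#8 T2 reads 2
#9 T2 CAS(2→3) writes; counter now 3
#10 T1 CAS(1→2) fails; counter now 3
#11 T2 reads 3
#12 T2 CAS(3→4) writes; counter now 4

T2 = (3, 0)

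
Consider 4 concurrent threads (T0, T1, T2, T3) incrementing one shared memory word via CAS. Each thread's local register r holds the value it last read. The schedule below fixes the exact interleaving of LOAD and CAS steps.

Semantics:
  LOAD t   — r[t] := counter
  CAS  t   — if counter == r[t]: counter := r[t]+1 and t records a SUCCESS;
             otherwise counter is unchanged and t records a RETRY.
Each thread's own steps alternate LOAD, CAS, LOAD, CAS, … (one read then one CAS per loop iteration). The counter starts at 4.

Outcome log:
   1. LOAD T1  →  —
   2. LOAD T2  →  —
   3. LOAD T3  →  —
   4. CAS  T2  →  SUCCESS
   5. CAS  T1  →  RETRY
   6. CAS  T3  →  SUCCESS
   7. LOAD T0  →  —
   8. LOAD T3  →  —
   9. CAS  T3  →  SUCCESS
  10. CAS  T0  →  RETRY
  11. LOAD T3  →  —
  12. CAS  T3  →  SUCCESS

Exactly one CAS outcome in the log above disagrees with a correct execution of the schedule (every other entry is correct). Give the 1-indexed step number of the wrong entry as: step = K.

Reference trace:
1. LOAD T1 → mem=4 r[T1]=4 [LOAD]
2. LOAD T2 → mem=4 r[T2]=4 [LOAD]
3. LOAD T3 → mem=4 r[T3]=4 [LOAD]
4. CAS T2 → mem=5 r[T2]=4 [OK]
5. CAS T1 → mem=5 r[T1]=4 [RETRY]
6. CAS T3 → mem=5 r[T3]=4 [RETRY]
7. LOAD T0 → mem=5 r[T0]=5 [LOAD]
8. LOAD T3 → mem=5 r[T3]=5 [LOAD]
9. CAS T3 → mem=6 r[T3]=5 [OK]
10. CAS T0 → mem=6 r[T0]=5 [RETRY]
11. LOAD T3 → mem=6 r[T3]=6 [LOAD]
12. CAS T3 → mem=7 r[T3]=6 [OK]
Flip is step 6.

step = 6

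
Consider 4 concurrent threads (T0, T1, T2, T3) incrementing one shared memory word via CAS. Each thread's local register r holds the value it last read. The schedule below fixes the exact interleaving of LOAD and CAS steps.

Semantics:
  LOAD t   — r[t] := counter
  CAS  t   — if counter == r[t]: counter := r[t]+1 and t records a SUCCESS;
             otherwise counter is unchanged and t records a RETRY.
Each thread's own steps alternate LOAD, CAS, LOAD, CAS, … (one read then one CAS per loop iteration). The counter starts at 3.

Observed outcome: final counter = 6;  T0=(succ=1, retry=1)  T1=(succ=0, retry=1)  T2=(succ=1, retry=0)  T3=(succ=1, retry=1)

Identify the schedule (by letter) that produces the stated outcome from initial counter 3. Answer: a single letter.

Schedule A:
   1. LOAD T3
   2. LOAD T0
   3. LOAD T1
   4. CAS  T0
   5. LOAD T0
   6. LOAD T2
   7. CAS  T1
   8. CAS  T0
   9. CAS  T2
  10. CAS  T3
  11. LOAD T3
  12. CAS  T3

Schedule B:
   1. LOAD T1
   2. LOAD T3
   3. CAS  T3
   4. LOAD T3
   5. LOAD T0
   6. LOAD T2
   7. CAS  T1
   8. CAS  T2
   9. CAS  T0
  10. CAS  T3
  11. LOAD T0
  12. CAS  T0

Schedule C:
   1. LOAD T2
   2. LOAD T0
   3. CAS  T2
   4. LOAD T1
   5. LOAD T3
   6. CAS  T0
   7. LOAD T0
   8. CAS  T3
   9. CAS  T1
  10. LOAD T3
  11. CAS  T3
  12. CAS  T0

B

Tracing schedule B:
step 1: T1 LOAD ⇒ load; ctr=3 reg=3
step 2: T3 LOAD ⇒ load; ctr=3 reg=3
step 3: T3 CAS ⇒ ok; ctr=4 reg=3
step 4: T3 LOAD ⇒ load; ctr=4 reg=4
step 5: T0 LOAD ⇒ load; ctr=4 reg=4
step 6: T2 LOAD ⇒ load; ctr=4 reg=4
step 7: T1 CAS ⇒ retry; ctr=4 reg=3
step 8: T2 CAS ⇒ ok; ctr=5 reg=4
step 9: T0 CAS ⇒ retry; ctr=5 reg=4
step 10: T3 CAS ⇒ retry; ctr=5 reg=4
step 11: T0 LOAD ⇒ load; ctr=5 reg=5
step 12: T0 CAS ⇒ ok; ctr=6 reg=5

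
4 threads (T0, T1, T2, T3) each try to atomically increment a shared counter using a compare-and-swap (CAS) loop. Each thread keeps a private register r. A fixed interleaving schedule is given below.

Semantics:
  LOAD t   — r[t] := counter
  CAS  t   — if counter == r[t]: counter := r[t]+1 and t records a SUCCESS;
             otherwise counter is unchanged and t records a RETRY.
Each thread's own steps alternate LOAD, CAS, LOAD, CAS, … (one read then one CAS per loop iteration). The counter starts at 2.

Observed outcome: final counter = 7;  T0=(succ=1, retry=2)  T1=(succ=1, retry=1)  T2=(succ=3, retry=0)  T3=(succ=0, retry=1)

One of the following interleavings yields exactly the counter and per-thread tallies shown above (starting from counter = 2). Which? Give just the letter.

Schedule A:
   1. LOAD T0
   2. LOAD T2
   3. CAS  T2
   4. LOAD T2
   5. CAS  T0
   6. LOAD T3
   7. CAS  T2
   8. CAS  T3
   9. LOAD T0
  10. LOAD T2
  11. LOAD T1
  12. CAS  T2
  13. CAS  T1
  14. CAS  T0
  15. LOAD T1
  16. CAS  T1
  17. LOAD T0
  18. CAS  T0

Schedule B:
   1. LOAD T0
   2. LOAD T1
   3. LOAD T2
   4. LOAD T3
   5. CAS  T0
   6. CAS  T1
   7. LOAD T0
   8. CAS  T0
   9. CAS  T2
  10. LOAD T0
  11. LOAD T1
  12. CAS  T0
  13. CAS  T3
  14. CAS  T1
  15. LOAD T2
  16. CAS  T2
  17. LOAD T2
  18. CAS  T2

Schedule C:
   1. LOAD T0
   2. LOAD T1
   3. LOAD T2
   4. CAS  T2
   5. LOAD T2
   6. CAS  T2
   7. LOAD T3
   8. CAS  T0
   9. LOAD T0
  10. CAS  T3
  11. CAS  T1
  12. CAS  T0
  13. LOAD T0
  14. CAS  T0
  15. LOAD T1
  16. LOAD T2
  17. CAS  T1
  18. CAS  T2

A

Tracing schedule A:
1. LOAD T0 → mem=2 r[T0]=2 [LOAD]
2. LOAD T2 → mem=2 r[T2]=2 [LOAD]
3. CAS T2 → mem=3 r[T2]=2 [OK]
4. LOAD T2 → mem=3 r[T2]=3 [LOAD]
5. CAS T0 → mem=3 r[T0]=2 [RETRY]
6. LOAD T3 → mem=3 r[T3]=3 [LOAD]
7. CAS T2 → mem=4 r[T2]=3 [OK]
8. CAS T3 → mem=4 r[T3]=3 [RETRY]
9. LOAD T0 → mem=4 r[T0]=4 [LOAD]
10. LOAD T2 → mem=4 r[T2]=4 [LOAD]
11. LOAD T1 → mem=4 r[T1]=4 [LOAD]
12. CAS T2 → mem=5 r[T2]=4 [OK]
13. CAS T1 → mem=5 r[T1]=4 [RETRY]
14. CAS T0 → mem=5 r[T0]=4 [RETRY]
15. LOAD T1 → mem=5 r[T1]=5 [LOAD]
16. CAS T1 → mem=6 r[T1]=5 [OK]
17. LOAD T0 → mem=6 r[T0]=6 [LOAD]
18. CAS T0 → mem=7 r[T0]=6 [OK]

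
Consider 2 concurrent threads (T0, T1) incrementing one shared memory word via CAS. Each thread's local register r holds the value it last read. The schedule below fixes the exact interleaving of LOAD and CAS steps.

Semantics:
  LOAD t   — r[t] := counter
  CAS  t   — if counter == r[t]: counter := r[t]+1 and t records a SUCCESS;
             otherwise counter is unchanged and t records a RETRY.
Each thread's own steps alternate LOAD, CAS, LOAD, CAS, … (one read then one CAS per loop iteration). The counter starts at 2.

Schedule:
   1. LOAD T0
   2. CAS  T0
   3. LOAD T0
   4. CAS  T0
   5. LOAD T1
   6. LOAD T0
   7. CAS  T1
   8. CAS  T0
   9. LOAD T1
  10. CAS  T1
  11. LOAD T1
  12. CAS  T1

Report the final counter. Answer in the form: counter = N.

   1) LOAD T0:  M=2  r_T0=2
   2) CAS  T0:  M=3  r_T0=2 ✓
   3) LOAD T0:  M=3  r_T0=3
   4) CAS  T0:  M=4  r_T0=3 ✓
   5) LOAD T1:  M=4  r_T1=4
   6) LOAD T0:  M=4  r_T0=4
   7) CAS  T1:  M=5  r_T1=4 ✓
   8) CAS  T0:  M=5  r_T0=4 ✗
   9) LOAD T1:  M=5  r_T1=5
  10) CAS  T1:  M=6  r_T1=5 ✓
  11) LOAD T1:  M=6  r_T1=6
  12) CAS  T1:  M=7  r_T1=6 ✓

counter = 7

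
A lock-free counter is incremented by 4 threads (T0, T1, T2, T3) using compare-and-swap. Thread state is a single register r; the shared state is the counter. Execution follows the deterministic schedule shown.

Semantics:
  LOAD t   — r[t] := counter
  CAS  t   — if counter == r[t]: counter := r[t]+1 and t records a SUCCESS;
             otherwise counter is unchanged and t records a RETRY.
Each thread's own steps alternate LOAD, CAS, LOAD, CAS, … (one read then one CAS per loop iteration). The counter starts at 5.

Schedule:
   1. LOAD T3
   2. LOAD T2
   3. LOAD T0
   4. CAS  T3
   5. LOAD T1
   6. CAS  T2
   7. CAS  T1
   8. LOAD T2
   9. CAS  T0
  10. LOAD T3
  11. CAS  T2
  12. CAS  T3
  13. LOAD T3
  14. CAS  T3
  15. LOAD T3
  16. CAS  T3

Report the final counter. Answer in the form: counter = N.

counter = 10

#1 T3 reads 5
#2 T2 reads 5
#3 T0 reads 5
#4 T3 CAS(5→6) writes; counter now 6
#5 T1 reads 6
#6 T2 CAS(5→6) fails; counter now 6
#7 T1 CAS(6→7) writes; counter now 7
#8 T2 reads 7
#9 T0 CAS(5→6) fails; counter now 7
#10 T3 reads 7
#11 T2 CAS(7→8) writes; counter now 8
#12 T3 CAS(7→8) fails; counter now 8
#13 T3 reads 8
#14 T3 CAS(8→9) writes; counter now 9
#15 T3 reads 9
#16 T3 CAS(9→10) writes; counter now 10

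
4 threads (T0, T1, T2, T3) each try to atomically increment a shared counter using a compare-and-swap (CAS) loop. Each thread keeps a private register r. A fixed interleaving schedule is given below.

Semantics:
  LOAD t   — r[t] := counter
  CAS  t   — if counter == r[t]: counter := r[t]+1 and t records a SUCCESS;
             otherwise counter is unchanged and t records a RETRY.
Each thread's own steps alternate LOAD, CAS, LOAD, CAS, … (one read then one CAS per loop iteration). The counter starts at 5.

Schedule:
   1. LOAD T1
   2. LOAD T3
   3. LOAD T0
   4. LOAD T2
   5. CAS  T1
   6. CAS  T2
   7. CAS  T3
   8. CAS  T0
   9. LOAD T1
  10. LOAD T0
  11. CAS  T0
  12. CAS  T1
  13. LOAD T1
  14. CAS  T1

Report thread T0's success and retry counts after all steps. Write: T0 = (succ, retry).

T0 = (1, 1)

   1) LOAD T1:  M=5  r_T1=5
   2) LOAD T3:  M=5  r_T3=5
   3) LOAD T0:  M=5  r_T0=5
   4) LOAD T2:  M=5  r_T2=5
   5) CAS  T1:  M=6  r_T1=5 ✓
   6) CAS  T2:  M=6  r_T2=5 ✗
   7) CAS  T3:  M=6  r_T3=5 ✗
   8) CAS  T0:  M=6  r_T0=5 ✗
   9) LOAD T1:  M=6  r_T1=6
  10) LOAD T0:  M=6  r_T0=6
  11) CAS  T0:  M=7  r_T0=6 ✓
  12) CAS  T1:  M=7  r_T1=6 ✗
  13) LOAD T1:  M=7  r_T1=7
  14) CAS  T1:  M=8  r_T1=7 ✓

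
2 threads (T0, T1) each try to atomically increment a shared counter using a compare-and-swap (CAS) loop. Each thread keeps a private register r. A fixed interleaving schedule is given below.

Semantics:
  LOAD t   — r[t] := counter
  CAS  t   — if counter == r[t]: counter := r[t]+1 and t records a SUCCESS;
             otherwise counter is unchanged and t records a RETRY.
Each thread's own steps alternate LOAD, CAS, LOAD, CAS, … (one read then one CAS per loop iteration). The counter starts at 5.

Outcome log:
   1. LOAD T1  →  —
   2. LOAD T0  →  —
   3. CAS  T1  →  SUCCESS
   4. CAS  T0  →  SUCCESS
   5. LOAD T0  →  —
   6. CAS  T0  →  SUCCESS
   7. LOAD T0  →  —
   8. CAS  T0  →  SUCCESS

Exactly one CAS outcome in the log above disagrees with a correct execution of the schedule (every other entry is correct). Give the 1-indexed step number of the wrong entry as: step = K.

step = 4

Correct run:
#1 T1 reads 5
#2 T0 reads 5
#3 T1 CAS(5→6) writes; counter now 6
#4 T0 CAS(5→6) fails; counter now 6
#5 T0 reads 6
#6 T0 CAS(6→7) writes; counter now 7
#7 T0 reads 7
#8 T0 CAS(7→8) writes; counter now 8
Mismatch at 4.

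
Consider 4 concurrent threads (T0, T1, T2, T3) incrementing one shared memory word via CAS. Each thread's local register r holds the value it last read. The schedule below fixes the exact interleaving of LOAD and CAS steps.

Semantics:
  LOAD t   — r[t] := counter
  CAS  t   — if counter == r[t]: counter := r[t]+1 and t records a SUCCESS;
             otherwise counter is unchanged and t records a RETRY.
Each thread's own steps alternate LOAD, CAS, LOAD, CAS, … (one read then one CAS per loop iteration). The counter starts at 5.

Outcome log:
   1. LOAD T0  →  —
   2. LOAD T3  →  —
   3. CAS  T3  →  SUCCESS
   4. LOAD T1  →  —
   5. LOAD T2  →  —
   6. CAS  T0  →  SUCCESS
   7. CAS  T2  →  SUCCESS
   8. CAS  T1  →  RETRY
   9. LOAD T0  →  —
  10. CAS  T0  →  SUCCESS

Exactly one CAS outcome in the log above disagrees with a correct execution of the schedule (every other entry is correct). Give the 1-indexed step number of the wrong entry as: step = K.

Re-executing:
T0 LOAD — after: cnt=5, r=5 — load
T3 LOAD — after: cnt=5, r=5 — load
T3 CAS — after: cnt=6, r=5 — ok
T1 LOAD — after: cnt=6, r=6 — load
T2 LOAD — after: cnt=6, r=6 — load
T0 CAS — after: cnt=6, r=5 — retry
T2 CAS — after: cnt=7, r=6 — ok
T1 CAS — after: cnt=7, r=6 — retry
T0 LOAD — after: cnt=7, r=7 — load
T0 CAS — after: cnt=8, r=7 — ok
Mismatch at 6.

step = 6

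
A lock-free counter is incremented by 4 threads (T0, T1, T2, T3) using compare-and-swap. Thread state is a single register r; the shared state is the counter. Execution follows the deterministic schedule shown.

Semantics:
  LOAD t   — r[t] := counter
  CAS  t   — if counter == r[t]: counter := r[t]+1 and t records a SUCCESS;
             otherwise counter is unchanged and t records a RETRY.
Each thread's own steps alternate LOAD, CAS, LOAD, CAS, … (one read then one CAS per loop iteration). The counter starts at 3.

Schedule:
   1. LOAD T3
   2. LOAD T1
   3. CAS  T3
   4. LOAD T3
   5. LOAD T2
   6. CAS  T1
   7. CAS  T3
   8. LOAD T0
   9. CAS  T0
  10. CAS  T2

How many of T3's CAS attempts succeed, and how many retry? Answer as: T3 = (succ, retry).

T3 = (2, 0)

T3 LOAD — after: cnt=3, r=3 — load
T1 LOAD — after: cnt=3, r=3 — load
T3 CAS — after: cnt=4, r=3 — ok
T3 LOAD — after: cnt=4, r=4 — load
T2 LOAD — after: cnt=4, r=4 — load
T1 CAS — after: cnt=4, r=3 — retry
T3 CAS — after: cnt=5, r=4 — ok
T0 LOAD — after: cnt=5, r=5 — load
T0 CAS — after: cnt=6, r=5 — ok
T2 CAS — after: cnt=6, r=4 — retry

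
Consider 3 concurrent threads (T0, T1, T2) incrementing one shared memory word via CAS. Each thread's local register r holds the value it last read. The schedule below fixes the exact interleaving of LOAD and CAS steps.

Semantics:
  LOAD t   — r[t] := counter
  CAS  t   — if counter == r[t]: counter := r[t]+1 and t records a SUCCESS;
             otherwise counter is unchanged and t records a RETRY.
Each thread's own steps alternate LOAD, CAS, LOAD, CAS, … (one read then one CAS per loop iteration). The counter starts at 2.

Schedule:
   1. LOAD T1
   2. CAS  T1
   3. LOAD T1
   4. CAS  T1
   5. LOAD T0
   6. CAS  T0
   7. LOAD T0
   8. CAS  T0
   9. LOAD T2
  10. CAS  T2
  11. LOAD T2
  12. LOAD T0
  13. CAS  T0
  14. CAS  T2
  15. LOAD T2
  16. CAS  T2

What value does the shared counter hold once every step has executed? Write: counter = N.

[1] T1.load  rd  (counter 2, T1.r 2)
[2] T1.cas  hit  (counter 3, T1.r 2)
[3] T1.load  rd  (counter 3, T1.r 3)
[4] T1.cas  hit  (counter 4, T1.r 3)
[5] T0.load  rd  (counter 4, T0.r 4)
[6] T0.cas  hit  (counter 5, T0.r 4)
[7] T0.load  rd  (counter 5, T0.r 5)
[8] T0.cas  hit  (counter 6, T0.r 5)
[9] T2.load  rd  (counter 6, T2.r 6)
[10] T2.cas  hit  (counter 7, T2.r 6)
[11] T2.load  rd  (counter 7, T2.r 7)
[12] T0.load  rd  (counter 7, T0.r 7)
[13] T0.cas  hit  (counter 8, T0.r 7)
[14] T2.cas  miss  (counter 8, T2.r 7)
[15] T2.load  rd  (counter 8, T2.r 8)
[16] T2.cas  hit  (counter 9, T2.r 8)

counter = 9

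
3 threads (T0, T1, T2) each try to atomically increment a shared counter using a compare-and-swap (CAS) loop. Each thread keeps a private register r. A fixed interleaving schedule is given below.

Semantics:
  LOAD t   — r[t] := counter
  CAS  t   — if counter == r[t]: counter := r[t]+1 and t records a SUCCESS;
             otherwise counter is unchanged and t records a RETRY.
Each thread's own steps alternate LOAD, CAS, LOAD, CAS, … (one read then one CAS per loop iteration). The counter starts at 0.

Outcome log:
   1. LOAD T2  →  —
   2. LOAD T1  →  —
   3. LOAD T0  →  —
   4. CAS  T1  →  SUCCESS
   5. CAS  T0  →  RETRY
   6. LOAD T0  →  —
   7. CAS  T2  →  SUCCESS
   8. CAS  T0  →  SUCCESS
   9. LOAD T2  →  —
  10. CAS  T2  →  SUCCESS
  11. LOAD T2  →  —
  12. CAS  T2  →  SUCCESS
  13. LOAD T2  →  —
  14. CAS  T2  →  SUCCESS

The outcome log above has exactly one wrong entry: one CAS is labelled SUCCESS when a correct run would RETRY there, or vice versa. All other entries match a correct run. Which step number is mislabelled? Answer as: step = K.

step = 7

Correct run:
step 1: T2 LOAD ⇒ load; ctr=0 reg=0
step 2: T1 LOAD ⇒ load; ctr=0 reg=0
step 3: T0 LOAD ⇒ load; ctr=0 reg=0
step 4: T1 CAS ⇒ ok; ctr=1 reg=0
step 5: T0 CAS ⇒ retry; ctr=1 reg=0
step 6: T0 LOAD ⇒ load; ctr=1 reg=1
step 7: T2 CAS ⇒ retry; ctr=1 reg=0
step 8: T0 CAS ⇒ ok; ctr=2 reg=1
step 9: T2 LOAD ⇒ load; ctr=2 reg=2
step 10: T2 CAS ⇒ ok; ctr=3 reg=2
step 11: T2 LOAD ⇒ load; ctr=3 reg=3
step 12: T2 CAS ⇒ ok; ctr=4 reg=3
step 13: T2 LOAD ⇒ load; ctr=4 reg=4
step 14: T2 CAS ⇒ ok; ctr=5 reg=4
Mismatch at 7.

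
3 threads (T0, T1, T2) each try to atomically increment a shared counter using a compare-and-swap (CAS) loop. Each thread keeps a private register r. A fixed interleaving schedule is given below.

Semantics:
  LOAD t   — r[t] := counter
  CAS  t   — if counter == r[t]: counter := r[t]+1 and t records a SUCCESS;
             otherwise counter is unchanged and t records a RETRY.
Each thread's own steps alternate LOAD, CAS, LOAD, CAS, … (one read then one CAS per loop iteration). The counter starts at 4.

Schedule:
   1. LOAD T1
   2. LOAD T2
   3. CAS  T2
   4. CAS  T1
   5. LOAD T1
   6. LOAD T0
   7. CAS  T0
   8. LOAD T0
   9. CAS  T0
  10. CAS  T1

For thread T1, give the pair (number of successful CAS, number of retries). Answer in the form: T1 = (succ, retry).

T1 = (0, 2)

step 1: T1 LOAD ⇒ load; ctr=4 reg=4
step 2: T2 LOAD ⇒ load; ctr=4 reg=4
step 3: T2 CAS ⇒ ok; ctr=5 reg=4
step 4: T1 CAS ⇒ retry; ctr=5 reg=4
step 5: T1 LOAD ⇒ load; ctr=5 reg=5
step 6: T0 LOAD ⇒ load; ctr=5 reg=5
step 7: T0 CAS ⇒ ok; ctr=6 reg=5
step 8: T0 LOAD ⇒ load; ctr=6 reg=6
step 9: T0 CAS ⇒ ok; ctr=7 reg=6
step 10: T1 CAS ⇒ retry; ctr=7 reg=5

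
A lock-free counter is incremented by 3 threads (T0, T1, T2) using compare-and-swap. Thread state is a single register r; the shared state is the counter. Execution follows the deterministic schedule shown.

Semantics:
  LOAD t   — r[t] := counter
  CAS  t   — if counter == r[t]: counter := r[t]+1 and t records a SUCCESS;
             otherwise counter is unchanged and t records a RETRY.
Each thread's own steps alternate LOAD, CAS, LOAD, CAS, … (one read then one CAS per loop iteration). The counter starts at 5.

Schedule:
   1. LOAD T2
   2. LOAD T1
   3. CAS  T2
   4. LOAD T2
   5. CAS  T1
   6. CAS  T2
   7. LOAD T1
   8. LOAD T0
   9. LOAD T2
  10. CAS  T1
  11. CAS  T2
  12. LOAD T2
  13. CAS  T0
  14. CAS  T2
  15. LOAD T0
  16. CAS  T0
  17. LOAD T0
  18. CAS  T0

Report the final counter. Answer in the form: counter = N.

   1) LOAD T2:  M=5  r_T2=5
   2) LOAD T1:  M=5  r_T1=5
   3) CAS  T2:  M=6  r_T2=5 ✓
   4) LOAD T2:  M=6  r_T2=6
   5) CAS  T1:  M=6  r_T1=5 ✗
   6) CAS  T2:  M=7  r_T2=6 ✓
   7) LOAD T1:  M=7  r_T1=7
   8) LOAD T0:  M=7  r_T0=7
   9) LOAD T2:  M=7  r_T2=7
  10) CAS  T1:  M=8  r_T1=7 ✓
  11) CAS  T2:  M=8  r_T2=7 ✗
  12) LOAD T2:  M=8  r_T2=8
  13) CAS  T0:  M=8  r_T0=7 ✗
  14) CAS  T2:  M=9  r_T2=8 ✓
  15) LOAD T0:  M=9  r_T0=9
  16) CAS  T0:  M=10  r_T0=9 ✓
  17) LOAD T0:  M=10  r_T0=10
  18) CAS  T0:  M=11  r_T0=10 ✓

counter = 11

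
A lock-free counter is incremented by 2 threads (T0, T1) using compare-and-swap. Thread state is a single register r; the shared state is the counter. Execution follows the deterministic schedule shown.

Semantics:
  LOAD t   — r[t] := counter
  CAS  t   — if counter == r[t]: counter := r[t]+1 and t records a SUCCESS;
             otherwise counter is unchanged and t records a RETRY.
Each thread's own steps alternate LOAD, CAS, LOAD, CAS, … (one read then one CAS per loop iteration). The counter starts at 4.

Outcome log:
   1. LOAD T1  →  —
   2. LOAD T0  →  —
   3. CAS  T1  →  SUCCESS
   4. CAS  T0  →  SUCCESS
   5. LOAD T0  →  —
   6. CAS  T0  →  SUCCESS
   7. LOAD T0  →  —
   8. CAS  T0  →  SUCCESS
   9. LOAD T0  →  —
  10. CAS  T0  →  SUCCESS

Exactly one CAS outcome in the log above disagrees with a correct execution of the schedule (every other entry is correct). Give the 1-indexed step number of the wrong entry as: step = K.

Reference trace:
1. LOAD T1 → mem=4 r[T1]=4 [LOAD]
2. LOAD T0 → mem=4 r[T0]=4 [LOAD]
3. CAS T1 → mem=5 r[T1]=4 [OK]
4. CAS T0 → mem=5 r[T0]=4 [RETRY]
5. LOAD T0 → mem=5 r[T0]=5 [LOAD]
6. CAS T0 → mem=6 r[T0]=5 [OK]
7. LOAD T0 → mem=6 r[T0]=6 [LOAD]
8. CAS T0 → mem=7 r[T0]=6 [OK]
9. LOAD T0 → mem=7 r[T0]=7 [LOAD]
10. CAS T0 → mem=8 r[T0]=7 [OK]
Log disagrees first at step 4.

step = 4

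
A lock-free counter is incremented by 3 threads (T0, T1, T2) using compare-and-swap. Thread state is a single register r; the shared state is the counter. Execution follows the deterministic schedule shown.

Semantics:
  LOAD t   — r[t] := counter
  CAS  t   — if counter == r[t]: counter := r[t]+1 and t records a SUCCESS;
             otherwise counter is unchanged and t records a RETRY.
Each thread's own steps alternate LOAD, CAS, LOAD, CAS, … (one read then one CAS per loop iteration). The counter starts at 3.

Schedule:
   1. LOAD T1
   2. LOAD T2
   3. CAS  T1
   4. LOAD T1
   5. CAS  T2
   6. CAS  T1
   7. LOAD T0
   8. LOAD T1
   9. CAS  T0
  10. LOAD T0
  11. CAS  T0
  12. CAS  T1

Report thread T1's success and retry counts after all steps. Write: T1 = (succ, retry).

T1 = (2, 1)

step 1: T1 LOAD ⇒ load; ctr=3 reg=3
step 2: T2 LOAD ⇒ load; ctr=3 reg=3
step 3: T1 CAS ⇒ ok; ctr=4 reg=3
step 4: T1 LOAD ⇒ load; ctr=4 reg=4
step 5: T2 CAS ⇒ retry; ctr=4 reg=3
step 6: T1 CAS ⇒ ok; ctr=5 reg=4
step 7: T0 LOAD ⇒ load; ctr=5 reg=5
step 8: T1 LOAD ⇒ load; ctr=5 reg=5
step 9: T0 CAS ⇒ ok; ctr=6 reg=5
step 10: T0 LOAD ⇒ load; ctr=6 reg=6
step 11: T0 CAS ⇒ ok; ctr=7 reg=6
step 12: T1 CAS ⇒ retry; ctr=7 reg=5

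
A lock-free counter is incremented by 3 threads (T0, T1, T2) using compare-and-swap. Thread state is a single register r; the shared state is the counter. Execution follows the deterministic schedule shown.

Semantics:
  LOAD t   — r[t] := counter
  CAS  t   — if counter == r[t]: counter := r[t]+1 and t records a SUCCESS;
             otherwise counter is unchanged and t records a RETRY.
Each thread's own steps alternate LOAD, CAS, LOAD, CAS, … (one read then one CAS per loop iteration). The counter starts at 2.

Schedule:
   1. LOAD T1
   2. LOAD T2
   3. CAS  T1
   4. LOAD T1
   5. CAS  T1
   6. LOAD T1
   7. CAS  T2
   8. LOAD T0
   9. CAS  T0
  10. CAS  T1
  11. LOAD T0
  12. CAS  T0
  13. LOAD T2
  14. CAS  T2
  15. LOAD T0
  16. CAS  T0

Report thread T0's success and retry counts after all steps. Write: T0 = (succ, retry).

   1) LOAD T1:  M=2  r_T1=2
   2) LOAD T2:  M=2  r_T2=2
   3) CAS  T1:  M=3  r_T1=2 ✓
   4) LOAD T1:  M=3  r_T1=3
   5) CAS  T1:  M=4  r_T1=3 ✓
   6) LOAD T1:  M=4  r_T1=4
   7) CAS  T2:  M=4  r_T2=2 ✗
   8) LOAD T0:  M=4  r_T0=4
   9) CAS  T0:  M=5  r_T0=4 ✓
  10) CAS  T1:  M=5  r_T1=4 ✗
  11) LOAD T0:  M=5  r_T0=5
  12) CAS  T0:  M=6  r_T0=5 ✓
  13) LOAD T2:  M=6  r_T2=6
  14) CAS  T2:  M=7  r_T2=6 ✓
  15) LOAD T0:  M=7  r_T0=7
  16) CAS  T0:  M=8  r_T0=7 ✓

T0 = (3, 0)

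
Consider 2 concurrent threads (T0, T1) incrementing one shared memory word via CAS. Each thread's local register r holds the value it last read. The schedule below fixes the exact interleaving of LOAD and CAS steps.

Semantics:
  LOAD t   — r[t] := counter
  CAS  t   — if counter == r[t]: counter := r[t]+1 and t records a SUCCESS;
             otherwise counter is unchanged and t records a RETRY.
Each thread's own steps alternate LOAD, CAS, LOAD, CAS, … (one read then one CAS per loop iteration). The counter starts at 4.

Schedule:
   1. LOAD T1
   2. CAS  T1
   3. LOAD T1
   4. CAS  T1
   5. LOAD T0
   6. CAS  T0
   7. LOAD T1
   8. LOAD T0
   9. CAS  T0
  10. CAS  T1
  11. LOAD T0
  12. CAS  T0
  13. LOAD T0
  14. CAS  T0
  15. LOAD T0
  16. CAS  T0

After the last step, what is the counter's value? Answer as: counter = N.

counter = 11

T1 LOAD — after: cnt=4, r=4 — load
T1 CAS — after: cnt=5, r=4 — ok
T1 LOAD — after: cnt=5, r=5 — load
T1 CAS — after: cnt=6, r=5 — ok
T0 LOAD — after: cnt=6, r=6 — load
T0 CAS — after: cnt=7, r=6 — ok
T1 LOAD — after: cnt=7, r=7 — load
T0 LOAD — after: cnt=7, r=7 — load
T0 CAS — after: cnt=8, r=7 — ok
T1 CAS — after: cnt=8, r=7 — retry
T0 LOAD — after: cnt=8, r=8 — load
T0 CAS — after: cnt=9, r=8 — ok
T0 LOAD — after: cnt=9, r=9 — load
T0 CAS — after: cnt=10, r=9 — ok
T0 LOAD — after: cnt=10, r=10 — load
T0 CAS — after: cnt=11, r=10 — ok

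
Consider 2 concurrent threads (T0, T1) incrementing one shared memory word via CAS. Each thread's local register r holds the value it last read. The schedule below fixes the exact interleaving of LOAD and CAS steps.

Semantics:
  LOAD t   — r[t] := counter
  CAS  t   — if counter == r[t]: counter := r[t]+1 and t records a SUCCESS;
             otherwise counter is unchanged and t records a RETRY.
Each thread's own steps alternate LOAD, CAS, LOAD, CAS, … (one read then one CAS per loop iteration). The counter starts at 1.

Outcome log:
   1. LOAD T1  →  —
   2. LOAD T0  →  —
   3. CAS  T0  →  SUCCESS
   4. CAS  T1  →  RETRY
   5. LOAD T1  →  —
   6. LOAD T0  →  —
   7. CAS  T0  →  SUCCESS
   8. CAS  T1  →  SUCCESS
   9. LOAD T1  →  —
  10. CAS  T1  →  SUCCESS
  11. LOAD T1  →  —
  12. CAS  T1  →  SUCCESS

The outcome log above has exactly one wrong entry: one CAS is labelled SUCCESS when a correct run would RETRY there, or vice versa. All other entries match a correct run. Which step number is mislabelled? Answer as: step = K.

Re-executing:
[1] T1.load  rd  (counter 1, T1.r 1)
[2] T0.load  rd  (counter 1, T0.r 1)
[3] T0.cas  hit  (counter 2, T0.r 1)
[4] T1.cas  miss  (counter 2, T1.r 1)
[5] T1.load  rd  (counter 2, T1.r 2)
[6] T0.load  rd  (counter 2, T0.r 2)
[7] T0.cas  hit  (counter 3, T0.r 2)
[8] T1.cas  miss  (counter 3, T1.r 2)
[9] T1.load  rd  (counter 3, T1.r 3)
[10] T1.cas  hit  (counter 4, T1.r 3)
[11] T1.load  rd  (counter 4, T1.r 4)
[12] T1.cas  hit  (counter 5, T1.r 4)
Mismatch at 8.

step = 8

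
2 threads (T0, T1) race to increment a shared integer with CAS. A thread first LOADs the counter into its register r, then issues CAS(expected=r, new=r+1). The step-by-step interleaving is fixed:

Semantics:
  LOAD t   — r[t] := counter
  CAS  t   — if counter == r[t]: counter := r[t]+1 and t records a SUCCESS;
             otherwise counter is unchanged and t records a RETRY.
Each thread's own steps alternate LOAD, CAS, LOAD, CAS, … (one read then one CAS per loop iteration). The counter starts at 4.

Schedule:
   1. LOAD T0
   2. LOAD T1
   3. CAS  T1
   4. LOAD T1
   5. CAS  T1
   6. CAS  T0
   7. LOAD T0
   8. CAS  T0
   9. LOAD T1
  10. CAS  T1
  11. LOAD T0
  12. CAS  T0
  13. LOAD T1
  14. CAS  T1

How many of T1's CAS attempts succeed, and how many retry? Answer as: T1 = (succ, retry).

#1 T0 reads 4
#2 T1 reads 4
#3 T1 CAS(4→5) writes; counter now 5
#4 T1 reads 5
#5 T1 CAS(5→6) writes; counter now 6
#6 T0 CAS(4→5) fails; counter now 6
#7 T0 reads 6
#8 T0 CAS(6→7) writes; counter now 7
#9 T1 reads 7
#10 T1 CAS(7→8) writes; counter now 8
#11 T0 reads 8
#12 T0 CAS(8→9) writes; counter now 9
#13 T1 reads 9
#14 T1 CAS(9→10) writes; counter now 10

T1 = (4, 0)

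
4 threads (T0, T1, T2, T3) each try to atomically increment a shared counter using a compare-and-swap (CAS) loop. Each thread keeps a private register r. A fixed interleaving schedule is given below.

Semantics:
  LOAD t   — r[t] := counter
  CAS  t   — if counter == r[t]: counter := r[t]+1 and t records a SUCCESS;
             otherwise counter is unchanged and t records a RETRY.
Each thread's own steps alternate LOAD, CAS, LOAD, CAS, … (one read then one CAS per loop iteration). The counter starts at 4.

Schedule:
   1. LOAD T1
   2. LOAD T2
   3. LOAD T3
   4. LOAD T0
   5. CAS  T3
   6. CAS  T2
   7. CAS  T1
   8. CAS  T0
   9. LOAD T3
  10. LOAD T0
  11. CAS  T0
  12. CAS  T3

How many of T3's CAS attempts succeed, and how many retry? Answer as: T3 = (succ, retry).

[1] T1.load  rd  (counter 4, T1.r 4)
[2] T2.load  rd  (counter 4, T2.r 4)
[3] T3.load  rd  (counter 4, T3.r 4)
[4] T0.load  rd  (counter 4, T0.r 4)
[5] T3.cas  hit  (counter 5, T3.r 4)
[6] T2.cas  miss  (counter 5, T2.r 4)
[7] T1.cas  miss  (counter 5, T1.r 4)
[8] T0.cas  miss  (counter 5, T0.r 4)
[9] T3.load  rd  (counter 5, T3.r 5)
[10] T0.load  rd  (counter 5, T0.r 5)
[11] T0.cas  hit  (counter 6, T0.r 5)
[12] T3.cas  miss  (counter 6, T3.r 5)

T3 = (1, 1)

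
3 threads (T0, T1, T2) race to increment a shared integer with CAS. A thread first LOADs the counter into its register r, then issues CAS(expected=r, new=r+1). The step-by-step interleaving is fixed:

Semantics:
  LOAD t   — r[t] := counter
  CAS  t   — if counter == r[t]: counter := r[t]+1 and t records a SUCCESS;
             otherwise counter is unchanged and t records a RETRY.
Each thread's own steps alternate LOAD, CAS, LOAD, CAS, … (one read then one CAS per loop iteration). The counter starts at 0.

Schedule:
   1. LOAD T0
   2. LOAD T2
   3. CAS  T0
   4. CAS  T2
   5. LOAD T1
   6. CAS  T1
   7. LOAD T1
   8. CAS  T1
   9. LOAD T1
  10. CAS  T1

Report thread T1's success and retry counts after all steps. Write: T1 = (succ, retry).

T0 LOAD — after: cnt=0, r=0 — load
T2 LOAD — after: cnt=0, r=0 — load
T0 CAS — after: cnt=1, r=0 — ok
T2 CAS — after: cnt=1, r=0 — retry
T1 LOAD — after: cnt=1, r=1 — load
T1 CAS — after: cnt=2, r=1 — ok
T1 LOAD — after: cnt=2, r=2 — load
T1 CAS — after: cnt=3, r=2 — ok
T1 LOAD — after: cnt=3, r=3 — load
T1 CAS — after: cnt=4, r=3 — ok

T1 = (3, 0)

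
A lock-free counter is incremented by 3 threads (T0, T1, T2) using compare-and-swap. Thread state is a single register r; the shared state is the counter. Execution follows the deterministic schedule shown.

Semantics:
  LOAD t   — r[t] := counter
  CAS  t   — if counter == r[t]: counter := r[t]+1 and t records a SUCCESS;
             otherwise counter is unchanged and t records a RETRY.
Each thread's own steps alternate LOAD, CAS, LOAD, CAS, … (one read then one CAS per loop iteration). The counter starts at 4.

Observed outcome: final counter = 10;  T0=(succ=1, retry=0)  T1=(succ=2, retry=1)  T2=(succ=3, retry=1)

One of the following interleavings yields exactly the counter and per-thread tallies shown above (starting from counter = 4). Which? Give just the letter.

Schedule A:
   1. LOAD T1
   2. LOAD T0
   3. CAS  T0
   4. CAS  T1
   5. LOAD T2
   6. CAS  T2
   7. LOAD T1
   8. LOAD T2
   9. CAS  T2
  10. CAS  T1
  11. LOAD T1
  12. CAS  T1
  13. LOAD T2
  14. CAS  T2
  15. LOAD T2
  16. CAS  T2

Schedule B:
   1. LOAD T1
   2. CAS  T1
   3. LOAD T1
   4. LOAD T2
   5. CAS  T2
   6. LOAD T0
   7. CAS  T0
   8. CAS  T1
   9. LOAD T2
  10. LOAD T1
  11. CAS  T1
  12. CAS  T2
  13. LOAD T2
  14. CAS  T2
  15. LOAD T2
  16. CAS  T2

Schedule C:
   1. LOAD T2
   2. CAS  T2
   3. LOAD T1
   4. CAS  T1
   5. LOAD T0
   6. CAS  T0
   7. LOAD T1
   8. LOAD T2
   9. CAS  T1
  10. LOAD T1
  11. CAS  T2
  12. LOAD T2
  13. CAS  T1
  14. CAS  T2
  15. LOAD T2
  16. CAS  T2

B

Simulating candidate B:
T1 LOAD — after: cnt=4, r=4 — load
T1 CAS — after: cnt=5, r=4 — ok
T1 LOAD — after: cnt=5, r=5 — load
T2 LOAD — after: cnt=5, r=5 — load
T2 CAS — after: cnt=6, r=5 — ok
T0 LOAD — after: cnt=6, r=6 — load
T0 CAS — after: cnt=7, r=6 — ok
T1 CAS — after: cnt=7, r=5 — retry
T2 LOAD — after: cnt=7, r=7 — load
T1 LOAD — after: cnt=7, r=7 — load
T1 CAS — after: cnt=8, r=7 — ok
T2 CAS — after: cnt=8, r=7 — retry
T2 LOAD — after: cnt=8, r=8 — load
T2 CAS — after: cnt=9, r=8 — ok
T2 LOAD — after: cnt=9, r=9 — load
T2 CAS — after: cnt=10, r=9 — ok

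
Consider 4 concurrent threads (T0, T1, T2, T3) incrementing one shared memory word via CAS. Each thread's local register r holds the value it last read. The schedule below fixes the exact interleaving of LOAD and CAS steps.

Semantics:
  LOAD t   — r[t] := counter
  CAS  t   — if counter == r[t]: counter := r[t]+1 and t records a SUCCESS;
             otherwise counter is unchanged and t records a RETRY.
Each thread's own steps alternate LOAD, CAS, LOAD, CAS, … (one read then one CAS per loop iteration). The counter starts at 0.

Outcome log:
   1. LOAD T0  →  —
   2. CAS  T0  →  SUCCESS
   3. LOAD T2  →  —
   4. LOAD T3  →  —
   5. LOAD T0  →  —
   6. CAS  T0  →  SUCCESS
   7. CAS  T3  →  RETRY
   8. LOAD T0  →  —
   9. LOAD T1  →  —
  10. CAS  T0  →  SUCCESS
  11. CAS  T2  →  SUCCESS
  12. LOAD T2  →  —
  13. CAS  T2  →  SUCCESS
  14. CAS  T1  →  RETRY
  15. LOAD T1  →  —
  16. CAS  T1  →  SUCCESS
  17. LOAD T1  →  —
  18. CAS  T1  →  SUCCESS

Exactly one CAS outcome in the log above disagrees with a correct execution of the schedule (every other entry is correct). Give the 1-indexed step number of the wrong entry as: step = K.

Re-executing:
#1 T0 reads 0
#2 T0 CAS(0→1) writes; counter now 1
#3 T2 reads 1
#4 T3 reads 1
#5 T0 reads 1
#6 T0 CAS(1→2) writes; counter now 2
#7 T3 CAS(1→2) fails; counter now 2
#8 T0 reads 2
#9 T1 reads 2
#10 T0 CAS(2→3) writes; counter now 3
#11 T2 CAS(1→2) fails; counter now 3
#12 T2 reads 3
#13 T2 CAS(3→4) writes; counter now 4
#14 T1 CAS(2→3) fails; counter now 4
#15 T1 reads 4
#16 T1 CAS(4→5) writes; counter now 5
#17 T1 reads 5
#18 T1 CAS(5→6) writes; counter now 6
Flip is step 11.

step = 11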